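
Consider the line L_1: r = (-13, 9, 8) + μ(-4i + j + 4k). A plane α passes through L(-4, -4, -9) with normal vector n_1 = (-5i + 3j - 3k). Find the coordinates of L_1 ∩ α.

(-1, 6, -4)

α: n_1·r = n_1·L gives -5x + 3y - 3z = 35.
Substitute r = (-13, 9, 8) + t(-4, 1, 4) into the plane: 68 + 11t = 35, so t = -3.
Intersection: (-13, 9, 8) + (-3)·(-4, 1, 4) = (-1, 6, -4).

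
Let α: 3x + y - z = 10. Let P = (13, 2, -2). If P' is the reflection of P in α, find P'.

(-5, -4, 4)

λ = (n·P − d)/|n|² = (43 − 10)/11 = 3.
Reflection = P − 2λn = (13, 2, -2) − 6·(3, 1, -1) = (-5, -4, 4).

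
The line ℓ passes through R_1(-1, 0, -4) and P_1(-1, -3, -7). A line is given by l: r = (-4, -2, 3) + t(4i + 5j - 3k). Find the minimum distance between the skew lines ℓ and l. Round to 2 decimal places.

A direction vector for ℓ is P_1 − R_1 = (0, -3, -3).
Common perpendicular direction n = (0, -3, -3) × (4, 5, -3) = (24, -12, 12).
With w = (-4, -2, 3) − (-1, 0, -4) = (-3, -2, 7), w · n = 36.
Distance = |w · n| / |n| = |36| / √864 ≈ 1.22.

1.22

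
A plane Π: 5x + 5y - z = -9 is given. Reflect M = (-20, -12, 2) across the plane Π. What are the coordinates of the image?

λ = (n·M − d)/|n|² = (-162 − (-9))/51 = -3.
Reflection = M − 2λn = (-20, -12, 2) − (-6)·(5, 5, -1) = (10, 18, -4).

(10, 18, -4)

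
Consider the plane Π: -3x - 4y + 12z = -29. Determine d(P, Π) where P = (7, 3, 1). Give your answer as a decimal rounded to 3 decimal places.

n·P − d = (-3)·(7) + (-4)·(3) + (12)·(1) − (-29) = 8; |n| = √169.
Distance = |8| / √169 = 8/√169 ≈ 0.615.

0.615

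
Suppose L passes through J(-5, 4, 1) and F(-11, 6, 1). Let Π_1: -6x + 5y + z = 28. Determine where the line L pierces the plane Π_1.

(-2, 3, 1)

A direction vector for L is F − J = (-6, 2, 0).
Substitute r = (-5, 4, 1) + t(-6, 2, 0) into the plane: 51 + 46t = 28, so t = -1/2.
Intersection: (-5, 4, 1) + (-1/2)·(-6, 2, 0) = (-2, 3, 1).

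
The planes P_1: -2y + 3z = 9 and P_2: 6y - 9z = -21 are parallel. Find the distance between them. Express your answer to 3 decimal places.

0.555

Rescale P_2 by 1/(-3): -2y + 3z = 7. Then distance = |9 − 7| / √13 ≈ 0.555.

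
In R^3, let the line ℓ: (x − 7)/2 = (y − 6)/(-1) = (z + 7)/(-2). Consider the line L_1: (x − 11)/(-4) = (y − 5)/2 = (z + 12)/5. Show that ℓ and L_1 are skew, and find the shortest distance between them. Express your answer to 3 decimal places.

ℓ has direction (2, -1, -2) through (7, 6, -7).
L_1 has direction (-4, 2, 5) through (11, 5, -12).
Common perpendicular direction n = (2, -1, -2) × (-4, 2, 5) = (-1, -2, 0).
With w = (11, 5, -12) − (7, 6, -7) = (4, -1, -5), w · n = -2.
Since n ≠ 0 the lines are not parallel, and w · n = -2 ≠ 0 so they do not intersect; hence they are skew.
Distance = |w · n| / |n| = |-2| / √5 ≈ 0.894.

0.894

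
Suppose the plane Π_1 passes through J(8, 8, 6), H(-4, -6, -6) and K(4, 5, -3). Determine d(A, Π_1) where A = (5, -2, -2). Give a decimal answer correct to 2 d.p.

JH = (-12, -14, -12), JK = (-4, -3, -9); a normal to Π_1 is JH × JK = (90, -60, -20).
Using J: Π_1 has equation 90x - 60y - 20z = 120.
n·A − d = (90)·(5) + (-60)·(-2) + (-20)·(-2) − 120 = 490; |n| = √12100.
Distance = |490| / √12100 = 490/√12100 ≈ 4.45.

4.45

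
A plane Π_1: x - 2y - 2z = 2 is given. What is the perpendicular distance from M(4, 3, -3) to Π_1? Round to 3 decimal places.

0.667

n·M − d = (1)·(4) + (-2)·(3) + (-2)·(-3) − 2 = 2; |n| = √9.
Distance = |2| / √9 = 2/√9 ≈ 0.667.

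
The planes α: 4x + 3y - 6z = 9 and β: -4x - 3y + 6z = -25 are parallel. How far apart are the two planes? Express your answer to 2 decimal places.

Rescale β by 1/(-1): 4x + 3y - 6z = 25. Then distance = |9 − 25| / √61 ≈ 2.05.

2.05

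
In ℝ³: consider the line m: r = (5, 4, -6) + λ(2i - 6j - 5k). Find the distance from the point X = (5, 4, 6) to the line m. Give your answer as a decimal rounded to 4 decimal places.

9.4136

Taking (5, 4, -6) on m with direction v = (2, -6, -5): w = X − (5, 4, -6) = (0, 0, 12), and w × v = (72, 24, 0).
Distance = |w × v| / |v| = √5760 / √65 ≈ 9.4136.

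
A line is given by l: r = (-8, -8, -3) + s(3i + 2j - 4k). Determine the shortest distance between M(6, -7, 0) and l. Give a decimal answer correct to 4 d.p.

13.0648

Taking (-8, -8, -3) on l with direction v = (3, 2, -4): w = M − (-8, -8, -3) = (14, 1, 3), and w × v = (-10, 65, 25).
Distance = |w × v| / |v| = √4950 / √29 ≈ 13.0648.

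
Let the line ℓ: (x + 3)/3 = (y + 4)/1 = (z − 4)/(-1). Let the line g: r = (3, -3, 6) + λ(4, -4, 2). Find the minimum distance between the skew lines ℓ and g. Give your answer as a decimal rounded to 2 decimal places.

ℓ has direction (3, 1, -1) through (-3, -4, 4).
Common perpendicular direction n = (3, 1, -1) × (4, -4, 2) = (-2, -10, -16).
With w = (3, -3, 6) − (-3, -4, 4) = (6, 1, 2), w · n = -54.
Distance = |w · n| / |n| = |-54| / √360 ≈ 2.85.

2.85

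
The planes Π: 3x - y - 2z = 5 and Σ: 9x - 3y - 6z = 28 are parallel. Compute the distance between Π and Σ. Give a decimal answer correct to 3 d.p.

1.158

Rescale Σ by 1/3: 3x - y - 2z = 28/3. Then distance = |5 − (28/3)| / √14 ≈ 1.158.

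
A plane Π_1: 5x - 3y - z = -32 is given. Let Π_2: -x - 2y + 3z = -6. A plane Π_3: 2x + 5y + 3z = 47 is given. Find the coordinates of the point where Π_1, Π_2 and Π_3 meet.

Solving the 3×3 linear system 5x - 3y - z = -32, -x - 2y + 3z = -6, 2x + 5y + 3z = 47 (e.g. by elimination or Cramer's rule, determinant = -131) gives (-1, 8, 3).

(-1, 8, 3)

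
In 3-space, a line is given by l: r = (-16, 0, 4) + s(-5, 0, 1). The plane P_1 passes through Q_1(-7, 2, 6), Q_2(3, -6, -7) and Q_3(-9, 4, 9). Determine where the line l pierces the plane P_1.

Q_1Q_2 = (10, -8, -13), Q_1Q_3 = (-2, 2, 3); a normal to P_1 is Q_1Q_2 × Q_1Q_3 = (2, -4, 4).
Using Q_1: P_1 has equation 2x - 4y + 4z = 2.
Substitute r = (-16, 0, 4) + t(-5, 0, 1) into the plane: -16 + (-6)t = 2, so t = -3.
Intersection: (-16, 0, 4) + (-3)·(-5, 0, 1) = (-1, 0, 1).

(-1, 0, 1)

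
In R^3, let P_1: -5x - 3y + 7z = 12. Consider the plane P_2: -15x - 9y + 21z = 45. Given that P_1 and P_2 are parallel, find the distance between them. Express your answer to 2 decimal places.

0.33

Rescale P_2 by 1/3: -5x - 3y + 7z = 15. Then distance = |12 − 15| / √83 ≈ 0.33.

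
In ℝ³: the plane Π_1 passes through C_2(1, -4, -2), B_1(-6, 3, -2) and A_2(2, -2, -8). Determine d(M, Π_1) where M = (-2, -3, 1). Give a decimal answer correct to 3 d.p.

0.333

C_2B_1 = (-7, 7, 0), C_2A_2 = (1, 2, -6); a normal to Π_1 is C_2B_1 × C_2A_2 = (-42, -42, -21).
Using C_2: Π_1 has equation -42x - 42y - 21z = 168.
n·M − d = (-42)·(-2) + (-42)·(-3) + (-21)·(1) − 168 = 21; |n| = √3969.
Distance = |21| / √3969 = 21/√3969 ≈ 0.333.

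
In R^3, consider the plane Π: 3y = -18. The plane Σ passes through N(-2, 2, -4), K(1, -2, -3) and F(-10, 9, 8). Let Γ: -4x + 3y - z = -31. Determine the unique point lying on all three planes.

(5, -6, -7)

NK = (3, -4, 1), NF = (-8, 7, 12); a normal to Σ is NK × NF = (-55, -44, -11).
Using N: Σ has equation -55x - 44y - 11z = 66.
Solving the 3×3 linear system 3y = -18, -55x - 44y - 11z = 66, -4x + 3y - z = -31 (e.g. by elimination or Cramer's rule, determinant = -33) gives (5, -6, -7).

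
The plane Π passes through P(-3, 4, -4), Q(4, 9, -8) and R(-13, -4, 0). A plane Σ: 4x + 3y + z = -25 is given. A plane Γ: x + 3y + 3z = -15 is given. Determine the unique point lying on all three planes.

(-6, 1, -4)

PQ = (7, 5, -4), PR = (-10, -8, 4); a normal to Π is PQ × PR = (-12, 12, -6).
Using P: Π has equation -12x + 12y - 6z = 108.
Solving the 3×3 linear system -12x + 12y - 6z = 108, 4x + 3y + z = -25, x + 3y + 3z = -15 (e.g. by elimination or Cramer's rule, determinant = -258) gives (-6, 1, -4).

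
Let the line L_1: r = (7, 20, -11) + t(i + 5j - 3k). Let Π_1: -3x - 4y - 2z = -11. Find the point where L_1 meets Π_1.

(3, 0, 1)

Substitute r = (7, 20, -11) + t(1, 5, -3) into the plane: -79 + (-17)t = -11, so t = -4.
Intersection: (7, 20, -11) + (-4)·(1, 5, -3) = (3, 0, 1).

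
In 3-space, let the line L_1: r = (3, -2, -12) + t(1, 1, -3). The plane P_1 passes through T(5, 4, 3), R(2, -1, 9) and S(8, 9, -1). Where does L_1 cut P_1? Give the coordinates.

(-1, -6, 0)

TR = (-3, -5, 6), TS = (3, 5, -4); a normal to P_1 is TR × TS = (-10, 6, 0).
Using T: P_1 has equation -10x + 6y = -26.
Substitute r = (3, -2, -12) + t(1, 1, -3) into the plane: -42 + (-4)t = -26, so t = -4.
Intersection: (3, -2, -12) + (-4)·(1, 1, -3) = (-1, -6, 0).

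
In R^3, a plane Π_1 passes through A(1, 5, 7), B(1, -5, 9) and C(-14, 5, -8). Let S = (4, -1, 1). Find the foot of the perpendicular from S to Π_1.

AB = (0, -10, 2), AC = (-15, 0, -15); a normal to Π_1 is AB × AC = (150, -30, -150).
Using A: Π_1 has equation 150x - 30y - 150z = -1050.
Foot = S − λn with λ = (n·S − d)/|n|² = (480 − (-1050))/45900 = 1/30.
Foot = (4, -1, 1) − (1/30)·(150, -30, -150) = (-1, 0, 6).

(-1, 0, 6)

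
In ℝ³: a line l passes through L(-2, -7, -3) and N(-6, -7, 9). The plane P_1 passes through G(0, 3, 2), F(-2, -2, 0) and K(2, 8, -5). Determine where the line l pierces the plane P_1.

(-4, -7, 3)

A direction vector for l is N − L = (-4, 0, 12).
GF = (-2, -5, -2), GK = (2, 5, -7); a normal to P_1 is GF × GK = (45, -18, 0).
Using G: P_1 has equation 45x - 18y = -54.
Substitute r = (-2, -7, -3) + t(-4, 0, 12) into the plane: 36 + (-180)t = -54, so t = 1/2.
Intersection: (-2, -7, -3) + (1/2)·(-4, 0, 12) = (-4, -7, 3).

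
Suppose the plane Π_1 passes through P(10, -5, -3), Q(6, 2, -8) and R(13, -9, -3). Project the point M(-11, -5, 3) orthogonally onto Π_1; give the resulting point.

PQ = (-4, 7, -5), PR = (3, -4, 0); a normal to Π_1 is PQ × PR = (-20, -15, -5).
Using P: Π_1 has equation -20x - 15y - 5z = -110.
Foot = M − λn with λ = (n·M − d)/|n|² = (280 − (-110))/650 = 3/5.
Foot = (-11, -5, 3) − (3/5)·(-20, -15, -5) = (1, 4, 6).

(1, 4, 6)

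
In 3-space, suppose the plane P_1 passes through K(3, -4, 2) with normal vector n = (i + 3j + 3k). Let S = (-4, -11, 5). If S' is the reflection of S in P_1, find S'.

P_1: n·r = n·K gives x + 3y + 3z = -3.
λ = (n·S − d)/|n|² = (-22 − (-3))/19 = -1.
Reflection = S − 2λn = (-4, -11, 5) − (-2)·(1, 3, 3) = (-2, -5, 11).

(-2, -5, 11)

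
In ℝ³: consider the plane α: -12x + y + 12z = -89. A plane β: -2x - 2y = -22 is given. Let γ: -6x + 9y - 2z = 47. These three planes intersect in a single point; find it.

(4, 7, -4)

Solving the 3×3 linear system -12x + y + 12z = -89, -2x - 2y = -22, -6x + 9y - 2z = 47 (e.g. by elimination or Cramer's rule, determinant = -412) gives (4, 7, -4).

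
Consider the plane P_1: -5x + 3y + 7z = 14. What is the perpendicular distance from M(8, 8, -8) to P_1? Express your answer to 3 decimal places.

9.440

n·M − d = (-5)·(8) + (3)·(8) + (7)·(-8) − 14 = -86; |n| = √83.
Distance = |-86| / √83 = 86/√83 ≈ 9.440.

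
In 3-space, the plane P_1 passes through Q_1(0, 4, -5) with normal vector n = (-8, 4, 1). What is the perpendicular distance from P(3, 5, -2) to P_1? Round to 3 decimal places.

P_1: n·r = n·Q_1 gives -8x + 4y + z = 11.
n·P − d = (-8)·(3) + (4)·(5) + (1)·(-2) − 11 = -17; |n| = √81.
Distance = |-17| / √81 = 17/√81 ≈ 1.889.

1.889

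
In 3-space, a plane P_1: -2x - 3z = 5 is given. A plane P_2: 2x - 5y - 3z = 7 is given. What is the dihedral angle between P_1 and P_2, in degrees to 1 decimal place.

77.0

cos θ = |n₁·n₂| / (|n₁||n₂|) = |5| / (√13 · √38).
θ = arccos(0.22496) ≈ 77.0°.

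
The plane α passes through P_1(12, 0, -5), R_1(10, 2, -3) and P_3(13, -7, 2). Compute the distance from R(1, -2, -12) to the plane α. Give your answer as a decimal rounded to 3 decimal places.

P_1R_1 = (-2, 2, 2), P_1P_3 = (1, -7, 7); a normal to α is P_1R_1 × P_1P_3 = (28, 16, 12).
Using P_1: α has equation 28x + 16y + 12z = 276.
n·R − d = (28)·(1) + (16)·(-2) + (12)·(-12) − 276 = -424; |n| = √1184.
Distance = |-424| / √1184 = 424/√1184 ≈ 12.322.

12.322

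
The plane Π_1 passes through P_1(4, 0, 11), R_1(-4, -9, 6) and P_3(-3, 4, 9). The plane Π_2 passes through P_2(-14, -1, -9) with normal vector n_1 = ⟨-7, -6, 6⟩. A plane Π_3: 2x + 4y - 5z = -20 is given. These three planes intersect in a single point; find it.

P_1R_1 = (-8, -9, -5), P_1P_3 = (-7, 4, -2); a normal to Π_1 is P_1R_1 × P_1P_3 = (38, 19, -95).
Using P_1: Π_1 has equation 38x + 19y - 95z = -893.
Π_2: n_1·r = n_1·P_2 gives -7x - 6y + 6z = 50.
Solving the 3×3 linear system 38x + 19y - 95z = -893, -7x - 6y + 6z = 50, 2x + 4y - 5z = -20 (e.g. by elimination or Cramer's rule, determinant = 1311) gives (-8, 9, 8).

(-8, 9, 8)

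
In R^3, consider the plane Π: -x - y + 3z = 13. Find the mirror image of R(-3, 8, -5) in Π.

λ = (n·R − d)/|n|² = (-20 − 13)/11 = -3.
Reflection = R − 2λn = (-3, 8, -5) − (-6)·(-1, -1, 3) = (-9, 2, 13).

(-9, 2, 13)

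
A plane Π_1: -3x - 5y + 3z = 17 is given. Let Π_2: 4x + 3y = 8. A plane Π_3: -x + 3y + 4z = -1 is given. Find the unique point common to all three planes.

(5, -4, 4)

Solving the 3×3 linear system -3x - 5y + 3z = 17, 4x + 3y = 8, -x + 3y + 4z = -1 (e.g. by elimination or Cramer's rule, determinant = 89) gives (5, -4, 4).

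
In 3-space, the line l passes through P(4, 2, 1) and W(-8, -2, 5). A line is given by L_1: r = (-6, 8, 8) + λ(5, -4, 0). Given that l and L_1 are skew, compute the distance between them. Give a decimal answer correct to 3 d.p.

A direction vector for l is W − P = (-12, -4, 4).
Common perpendicular direction n = (-12, -4, 4) × (5, -4, 0) = (16, 20, 68).
With w = (-6, 8, 8) − (4, 2, 1) = (-10, 6, 7), w · n = 436.
Distance = |w · n| / |n| = |436| / √5280 ≈ 6.000.

6.000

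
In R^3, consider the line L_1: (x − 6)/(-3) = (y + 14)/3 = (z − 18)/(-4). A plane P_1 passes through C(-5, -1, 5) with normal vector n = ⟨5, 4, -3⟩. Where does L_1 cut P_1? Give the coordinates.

(-6, -2, 2)

L_1 has direction (-3, 3, -4) through (6, -14, 18).
P_1: n·r = n·C gives 5x + 4y - 3z = -44.
Substitute r = (6, -14, 18) + t(-3, 3, -4) into the plane: -80 + 9t = -44, so t = 4.
Intersection: (6, -14, 18) + 4·(-3, 3, -4) = (-6, -2, 2).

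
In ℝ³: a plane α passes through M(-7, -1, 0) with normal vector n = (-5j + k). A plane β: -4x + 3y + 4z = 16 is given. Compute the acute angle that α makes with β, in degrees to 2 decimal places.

70.31

α: n·r = n·M gives -5y + z = 5.
cos θ = |n₁·n₂| / (|n₁||n₂|) = |-11| / (√26 · √41).
θ = arccos(0.33691) ≈ 70.31°.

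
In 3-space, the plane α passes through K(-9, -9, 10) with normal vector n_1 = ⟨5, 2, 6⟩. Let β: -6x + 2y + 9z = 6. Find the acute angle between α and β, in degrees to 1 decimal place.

71.6

α: n_1·r = n_1·K gives 5x + 2y + 6z = -3.
cos θ = |n₁·n₂| / (|n₁||n₂|) = |28| / (√65 · √121).
θ = arccos(0.31572) ≈ 71.6°.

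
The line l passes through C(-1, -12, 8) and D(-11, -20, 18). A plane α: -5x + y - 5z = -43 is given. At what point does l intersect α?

A direction vector for l is D − C = (-10, -8, 10).
Substitute r = (-1, -12, 8) + t(-10, -8, 10) into the plane: -47 + (-8)t = -43, so t = -1/2.
Intersection: (-1, -12, 8) + (-1/2)·(-10, -8, 10) = (4, -8, 3).

(4, -8, 3)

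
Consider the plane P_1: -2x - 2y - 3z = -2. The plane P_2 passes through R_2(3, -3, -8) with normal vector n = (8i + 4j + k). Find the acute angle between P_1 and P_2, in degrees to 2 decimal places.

P_2: n·r = n·R_2 gives 8x + 4y + z = 4.
cos θ = |n₁·n₂| / (|n₁||n₂|) = |-27| / (√17 · √81).
θ = arccos(0.72761) ≈ 43.31°.

43.31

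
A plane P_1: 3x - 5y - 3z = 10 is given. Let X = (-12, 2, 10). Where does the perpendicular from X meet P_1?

(-6, -8, 4)

Foot = X − λn with λ = (n·X − d)/|n|² = (-76 − 10)/43 = -2.
Foot = (-12, 2, 10) − (-2)·(3, -5, -3) = (-6, -8, 4).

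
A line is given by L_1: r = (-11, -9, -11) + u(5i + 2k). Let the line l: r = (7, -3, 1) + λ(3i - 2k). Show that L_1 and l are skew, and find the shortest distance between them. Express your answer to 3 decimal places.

6.000

Common perpendicular direction n = (5, 0, 2) × (3, 0, -2) = (0, 16, 0).
With w = (7, -3, 1) − (-11, -9, -11) = (18, 6, 12), w · n = 96.
Since n ≠ 0 the lines are not parallel, and w · n = 96 ≠ 0 so they do not intersect; hence they are skew.
Distance = |w · n| / |n| = |96| / √256 ≈ 6.000.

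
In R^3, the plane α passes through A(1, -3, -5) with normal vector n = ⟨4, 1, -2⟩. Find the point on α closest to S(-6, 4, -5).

α: n·r = n·A gives 4x + y - 2z = 11.
Foot = S − λn with λ = (n·S − d)/|n|² = (-10 − 11)/21 = -1.
Foot = (-6, 4, -5) − (-1)·(4, 1, -2) = (-2, 5, -7).

(-2, 5, -7)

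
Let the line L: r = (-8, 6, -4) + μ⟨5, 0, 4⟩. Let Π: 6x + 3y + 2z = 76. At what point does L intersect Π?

Substitute r = (-8, 6, -4) + t(5, 0, 4) into the plane: -38 + 38t = 76, so t = 3.
Intersection: (-8, 6, -4) + 3·(5, 0, 4) = (7, 6, 8).

(7, 6, 8)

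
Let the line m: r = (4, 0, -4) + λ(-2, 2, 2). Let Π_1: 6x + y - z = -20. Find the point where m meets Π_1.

(-4, 8, 4)

Substitute r = (4, 0, -4) + t(-2, 2, 2) into the plane: 28 + (-12)t = -20, so t = 4.
Intersection: (4, 0, -4) + 4·(-2, 2, 2) = (-4, 8, 4).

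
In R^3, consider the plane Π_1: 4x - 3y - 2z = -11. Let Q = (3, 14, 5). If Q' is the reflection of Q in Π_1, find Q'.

(11, 8, 1)

λ = (n·Q − d)/|n|² = (-40 − (-11))/29 = -1.
Reflection = Q − 2λn = (3, 14, 5) − (-2)·(4, -3, -2) = (11, 8, 1).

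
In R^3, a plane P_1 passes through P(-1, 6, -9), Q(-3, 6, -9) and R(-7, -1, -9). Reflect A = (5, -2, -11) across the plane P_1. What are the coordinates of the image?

PQ = (-2, 0, 0), PR = (-6, -7, 0); a normal to P_1 is PQ × PR = (0, 0, 14).
Using P: P_1 has equation 14z = -126.
λ = (n·A − d)/|n|² = (-154 − (-126))/196 = -1/7.
Reflection = A − 2λn = (5, -2, -11) − (-2/7)·(0, 0, 14) = (5, -2, -7).

(5, -2, -7)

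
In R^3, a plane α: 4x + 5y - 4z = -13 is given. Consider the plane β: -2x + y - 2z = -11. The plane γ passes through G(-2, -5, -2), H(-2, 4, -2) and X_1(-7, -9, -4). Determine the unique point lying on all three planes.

(3, -5, 0)

GH = (0, 9, 0), GX_1 = (-5, -4, -2); a normal to γ is GH × GX_1 = (-18, 0, 45).
Using G: γ has equation -18x + 45z = -54.
Solving the 3×3 linear system 4x + 5y - 4z = -13, -2x + y - 2z = -11, -18x + 45z = -54 (e.g. by elimination or Cramer's rule, determinant = 738) gives (3, -5, 0).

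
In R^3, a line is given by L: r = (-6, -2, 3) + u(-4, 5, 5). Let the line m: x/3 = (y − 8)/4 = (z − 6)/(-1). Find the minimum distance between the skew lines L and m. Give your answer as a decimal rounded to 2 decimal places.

m has direction (3, 4, -1) through (0, 8, 6).
Common perpendicular direction n = (-4, 5, 5) × (3, 4, -1) = (-25, 11, -31).
With w = (0, 8, 6) − (-6, -2, 3) = (6, 10, 3), w · n = -133.
Distance = |w · n| / |n| = |-133| / √1707 ≈ 3.22.

3.22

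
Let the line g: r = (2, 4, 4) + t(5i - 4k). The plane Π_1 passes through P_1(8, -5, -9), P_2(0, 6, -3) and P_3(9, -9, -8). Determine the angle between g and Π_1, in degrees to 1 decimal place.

P_1P_2 = (-8, 11, 6), P_1P_3 = (1, -4, 1); a normal to Π_1 is P_1P_2 × P_1P_3 = (35, 14, 21).
Using P_1: Π_1 has equation 35x + 14y + 21z = 21.
sin θ = |n·v| / (|n||v|) = |91| / (√1862 · √41) = 0.32935.
θ ≈ 19.2°.

19.2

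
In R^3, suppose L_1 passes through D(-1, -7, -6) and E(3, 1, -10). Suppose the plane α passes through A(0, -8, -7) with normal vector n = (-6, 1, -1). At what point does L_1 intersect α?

A direction vector for L_1 is E − D = (4, 8, -4).
α: n·r = n·A gives -6x + y - z = -1.
Substitute r = (-1, -7, -6) + t(4, 8, -4) into the plane: 5 + (-12)t = -1, so t = 1/2.
Intersection: (-1, -7, -6) + (1/2)·(4, 8, -4) = (1, -3, -8).

(1, -3, -8)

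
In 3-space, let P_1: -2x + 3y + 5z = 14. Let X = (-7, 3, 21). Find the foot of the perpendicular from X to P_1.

Foot = X − λn with λ = (n·X − d)/|n|² = (128 − 14)/38 = 3.
Foot = (-7, 3, 21) − 3·(-2, 3, 5) = (-1, -6, 6).

(-1, -6, 6)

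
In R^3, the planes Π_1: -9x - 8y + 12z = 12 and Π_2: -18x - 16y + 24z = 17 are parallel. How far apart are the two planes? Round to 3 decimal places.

0.206

Rescale Π_2 by 1/2: -9x - 8y + 12z = 17/2. Then distance = |12 − (17/2)| / √289 ≈ 0.206.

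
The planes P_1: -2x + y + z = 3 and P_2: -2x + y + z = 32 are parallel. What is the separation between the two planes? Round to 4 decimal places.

11.8392

Same normal n = (-2, 1, 1) with |n| = √6; distance = |3 − 32| / |n| = 29/√6 ≈ 11.8392.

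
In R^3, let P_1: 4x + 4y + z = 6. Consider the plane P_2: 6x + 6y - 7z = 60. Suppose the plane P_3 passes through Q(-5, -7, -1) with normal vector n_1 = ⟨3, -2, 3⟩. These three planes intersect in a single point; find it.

(4, -1, -6)

P_3: n_1·r = n_1·Q gives 3x - 2y + 3z = -4.
Solving the 3×3 linear system 4x + 4y + z = 6, 6x + 6y - 7z = 60, 3x - 2y + 3z = -4 (e.g. by elimination or Cramer's rule, determinant = -170) gives (4, -1, -6).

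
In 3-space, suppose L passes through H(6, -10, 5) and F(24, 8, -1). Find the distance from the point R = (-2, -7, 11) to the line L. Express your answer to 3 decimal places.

A direction vector for L is F − H = (18, 18, -6).
Taking (6, -10, 5) on L with direction v = (18, 18, -6): w = R − (6, -10, 5) = (-8, 3, 6), and w × v = (-126, 60, -198).
Distance = |w × v| / |v| = √58680 / √684 ≈ 9.262.

9.262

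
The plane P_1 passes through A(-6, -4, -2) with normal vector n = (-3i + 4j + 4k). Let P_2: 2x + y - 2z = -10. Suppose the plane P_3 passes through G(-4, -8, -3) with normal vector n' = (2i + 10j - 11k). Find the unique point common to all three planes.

P_1: n·r = n·A gives -3x + 4y + 4z = -6.
P_3: n'·r = n'·G gives 2x + 10y - 11z = -55.
Solving the 3×3 linear system -3x + 4y + 4z = -6, 2x + y - 2z = -10, 2x + 10y - 11z = -55 (e.g. by elimination or Cramer's rule, determinant = 117) gives (-2, -4, 1).

(-2, -4, 1)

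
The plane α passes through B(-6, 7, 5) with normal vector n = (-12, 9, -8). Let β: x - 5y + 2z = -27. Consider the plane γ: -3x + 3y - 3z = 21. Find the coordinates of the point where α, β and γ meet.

(-8, 7, 8)

α: n·r = n·B gives -12x + 9y - 8z = 95.
Solving the 3×3 linear system -12x + 9y - 8z = 95, x - 5y + 2z = -27, -3x + 3y - 3z = 21 (e.g. by elimination or Cramer's rule, determinant = -39) gives (-8, 7, 8).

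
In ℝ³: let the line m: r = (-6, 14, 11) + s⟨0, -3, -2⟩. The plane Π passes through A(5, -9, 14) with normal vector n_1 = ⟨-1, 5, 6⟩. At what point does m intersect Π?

(-6, 2, 3)

Π: n_1·r = n_1·A gives -x + 5y + 6z = 34.
Substitute r = (-6, 14, 11) + t(0, -3, -2) into the plane: 142 + (-27)t = 34, so t = 4.
Intersection: (-6, 14, 11) + 4·(0, -3, -2) = (-6, 2, 3).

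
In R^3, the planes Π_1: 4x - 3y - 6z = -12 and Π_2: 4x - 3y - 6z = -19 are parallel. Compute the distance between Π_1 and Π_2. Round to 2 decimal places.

0.90

Same normal n = (4, -3, -6) with |n| = √61; distance = |-12 − (-19)| / |n| = 7/√61 ≈ 0.90.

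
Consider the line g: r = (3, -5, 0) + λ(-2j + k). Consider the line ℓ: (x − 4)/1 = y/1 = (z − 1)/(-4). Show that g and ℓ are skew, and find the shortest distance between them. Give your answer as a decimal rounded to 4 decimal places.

ℓ has direction (1, 1, -4) through (4, 0, 1).
Common perpendicular direction n = (0, -2, 1) × (1, 1, -4) = (7, 1, 2).
With w = (4, 0, 1) − (3, -5, 0) = (1, 5, 1), w · n = 14.
Since n ≠ 0 the lines are not parallel, and w · n = 14 ≠ 0 so they do not intersect; hence they are skew.
Distance = |w · n| / |n| = |14| / √54 ≈ 1.9052.

1.9052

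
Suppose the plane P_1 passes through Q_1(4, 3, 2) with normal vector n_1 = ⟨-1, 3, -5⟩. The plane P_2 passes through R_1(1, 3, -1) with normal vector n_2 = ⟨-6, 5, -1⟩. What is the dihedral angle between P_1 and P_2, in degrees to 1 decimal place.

56.1

P_1: n_1·r = n_1·Q_1 gives -x + 3y - 5z = -5.
P_2: n_2·r = n_2·R_1 gives -6x + 5y - z = 10.
cos θ = |n₁·n₂| / (|n₁||n₂|) = |26| / (√35 · √62).
θ = arccos(0.55814) ≈ 56.1°.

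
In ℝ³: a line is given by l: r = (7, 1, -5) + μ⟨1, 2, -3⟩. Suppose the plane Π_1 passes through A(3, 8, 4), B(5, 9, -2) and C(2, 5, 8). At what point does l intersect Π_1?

AB = (2, 1, -6), AC = (-1, -3, 4); a normal to Π_1 is AB × AC = (-14, -2, -5).
Using A: Π_1 has equation -14x - 2y - 5z = -78.
Substitute r = (7, 1, -5) + t(1, 2, -3) into the plane: -75 + (-3)t = -78, so t = 1.
Intersection: (7, 1, -5) + 1·(1, 2, -3) = (8, 3, -8).

(8, 3, -8)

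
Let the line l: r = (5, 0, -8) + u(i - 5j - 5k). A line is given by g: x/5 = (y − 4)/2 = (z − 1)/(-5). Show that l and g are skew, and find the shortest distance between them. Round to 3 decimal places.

g has direction (5, 2, -5) through (0, 4, 1).
Common perpendicular direction n = (1, -5, -5) × (5, 2, -5) = (35, -20, 27).
With w = (0, 4, 1) − (5, 0, -8) = (-5, 4, 9), w · n = -12.
Since n ≠ 0 the lines are not parallel, and w · n = -12 ≠ 0 so they do not intersect; hence they are skew.
Distance = |w · n| / |n| = |-12| / √2354 ≈ 0.247.

0.247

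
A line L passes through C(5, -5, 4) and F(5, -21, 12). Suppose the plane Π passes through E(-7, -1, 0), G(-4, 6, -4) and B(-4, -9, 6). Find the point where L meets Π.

A direction vector for L is F − C = (0, -16, 8).
EG = (3, 7, -4), EB = (3, -8, 6); a normal to Π is EG × EB = (10, -30, -45).
Using E: Π has equation 10x - 30y - 45z = -40.
Substitute r = (5, -5, 4) + t(0, -16, 8) into the plane: 20 + 120t = -40, so t = -1/2.
Intersection: (5, -5, 4) + (-1/2)·(0, -16, 8) = (5, 3, 0).

(5, 3, 0)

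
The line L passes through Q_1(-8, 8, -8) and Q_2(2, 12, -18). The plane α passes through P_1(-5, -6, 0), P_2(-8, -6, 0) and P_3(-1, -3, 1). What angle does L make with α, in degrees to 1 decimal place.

47.0

A direction vector for L is Q_2 − Q_1 = (10, 4, -10).
P_1P_2 = (-3, 0, 0), P_1P_3 = (4, 3, 1); a normal to α is P_1P_2 × P_1P_3 = (0, 3, -9).
Using P_1: α has equation 3y - 9z = -18.
sin θ = |n·v| / (|n||v|) = |102| / (√90 · √216) = 0.73156.
θ ≈ 47.0°.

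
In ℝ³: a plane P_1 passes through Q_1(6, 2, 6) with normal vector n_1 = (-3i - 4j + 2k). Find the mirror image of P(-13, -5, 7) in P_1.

P_1: n_1·r = n_1·Q_1 gives -3x - 4y + 2z = -14.
λ = (n·P − d)/|n|² = (73 − (-14))/29 = 3.
Reflection = P − 2λn = (-13, -5, 7) − 6·(-3, -4, 2) = (5, 19, -5).

(5, 19, -5)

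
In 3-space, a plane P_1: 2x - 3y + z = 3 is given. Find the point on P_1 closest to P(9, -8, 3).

(3, 1, 0)

Foot = P − λn with λ = (n·P − d)/|n|² = (45 − 3)/14 = 3.
Foot = (9, -8, 3) − 3·(2, -3, 1) = (3, 1, 0).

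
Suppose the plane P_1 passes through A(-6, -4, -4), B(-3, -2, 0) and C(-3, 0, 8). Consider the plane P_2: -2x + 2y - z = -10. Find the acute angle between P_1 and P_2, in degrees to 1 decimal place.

26.2

AB = (3, 2, 4), AC = (3, 4, 12); a normal to P_1 is AB × AC = (8, -24, 6).
Using A: P_1 has equation 8x - 24y + 6z = 24.
cos θ = |n₁·n₂| / (|n₁||n₂|) = |-70| / (√676 · √9).
θ = arccos(0.89744) ≈ 26.2°.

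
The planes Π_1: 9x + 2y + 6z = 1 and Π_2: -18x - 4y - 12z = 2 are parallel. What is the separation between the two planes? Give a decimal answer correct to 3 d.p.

Rescale Π_2 by 1/(-2): 9x + 2y + 6z = -1. Then distance = |1 − (-1)| / √121 ≈ 0.182.

0.182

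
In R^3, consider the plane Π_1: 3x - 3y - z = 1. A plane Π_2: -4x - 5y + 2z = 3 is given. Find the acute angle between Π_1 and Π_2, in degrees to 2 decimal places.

88.04

cos θ = |n₁·n₂| / (|n₁||n₂|) = |1| / (√19 · √45).
θ = arccos(0.03420) ≈ 88.04°.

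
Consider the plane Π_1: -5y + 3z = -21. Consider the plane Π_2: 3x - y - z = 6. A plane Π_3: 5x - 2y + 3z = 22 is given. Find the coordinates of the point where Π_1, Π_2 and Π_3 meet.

Solving the 3×3 linear system -5y + 3z = -21, 3x - y - z = 6, 5x - 2y + 3z = 22 (e.g. by elimination or Cramer's rule, determinant = 67) gives (5, 6, 3).

(5, 6, 3)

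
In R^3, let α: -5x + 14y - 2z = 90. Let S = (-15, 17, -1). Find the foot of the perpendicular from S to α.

Foot = S − λn with λ = (n·S − d)/|n|² = (315 − 90)/225 = 1.
Foot = (-15, 17, -1) − 1·(-5, 14, -2) = (-10, 3, 1).

(-10, 3, 1)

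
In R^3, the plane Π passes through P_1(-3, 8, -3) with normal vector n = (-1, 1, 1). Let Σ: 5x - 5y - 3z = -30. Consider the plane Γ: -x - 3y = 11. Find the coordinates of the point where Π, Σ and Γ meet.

(-5, -2, 5)

Π: n·r = n·P_1 gives -x + y + z = 8.
Solving the 3×3 linear system -x + y + z = 8, 5x - 5y - 3z = -30, -x - 3y = 11 (e.g. by elimination or Cramer's rule, determinant = -8) gives (-5, -2, 5).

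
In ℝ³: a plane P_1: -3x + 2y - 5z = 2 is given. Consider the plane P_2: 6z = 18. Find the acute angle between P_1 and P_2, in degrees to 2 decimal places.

cos θ = |n₁·n₂| / (|n₁||n₂|) = |-30| / (√38 · √36).
θ = arccos(0.81111) ≈ 35.80°.

35.80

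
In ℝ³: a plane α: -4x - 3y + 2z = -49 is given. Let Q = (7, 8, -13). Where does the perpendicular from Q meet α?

(3, 5, -11)

Foot = Q − λn with λ = (n·Q − d)/|n|² = (-78 − (-49))/29 = -1.
Foot = (7, 8, -13) − (-1)·(-4, -3, 2) = (3, 5, -11).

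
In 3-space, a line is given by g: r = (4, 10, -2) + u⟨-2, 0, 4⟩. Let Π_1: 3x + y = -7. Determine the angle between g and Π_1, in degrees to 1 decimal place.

25.1

sin θ = |n·v| / (|n||v|) = |-6| / (√10 · √20) = 0.42426.
θ ≈ 25.1°.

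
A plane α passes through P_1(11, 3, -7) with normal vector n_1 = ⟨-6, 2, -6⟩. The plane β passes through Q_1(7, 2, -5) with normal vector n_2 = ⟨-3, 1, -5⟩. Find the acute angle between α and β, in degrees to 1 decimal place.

14.2

α: n_1·r = n_1·P_1 gives -6x + 2y - 6z = -18.
β: n_2·r = n_2·Q_1 gives -3x + y - 5z = 6.
cos θ = |n₁·n₂| / (|n₁||n₂|) = |50| / (√76 · √35).
θ = arccos(0.96946) ≈ 14.2°.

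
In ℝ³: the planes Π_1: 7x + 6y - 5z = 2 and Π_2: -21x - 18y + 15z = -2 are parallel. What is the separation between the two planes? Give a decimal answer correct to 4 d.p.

0.1271

Rescale Π_2 by 1/(-3): 7x + 6y - 5z = 2/3. Then distance = |2 − (2/3)| / √110 ≈ 0.1271.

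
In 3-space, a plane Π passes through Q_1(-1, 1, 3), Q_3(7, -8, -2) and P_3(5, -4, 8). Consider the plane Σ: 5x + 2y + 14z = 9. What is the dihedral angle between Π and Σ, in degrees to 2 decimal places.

Q_1Q_3 = (8, -9, -5), Q_1P_3 = (6, -5, 5); a normal to Π is Q_1Q_3 × Q_1P_3 = (-70, -70, 14).
Using Q_1: Π has equation -70x - 70y + 14z = 42.
cos θ = |n₁·n₂| / (|n₁||n₂|) = |-294| / (√9996 · √225).
θ = arccos(0.19604) ≈ 78.69°.

78.69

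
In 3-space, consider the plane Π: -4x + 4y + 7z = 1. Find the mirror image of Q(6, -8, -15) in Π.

λ = (n·Q − d)/|n|² = (-161 − 1)/81 = -2.
Reflection = Q − 2λn = (6, -8, -15) − (-4)·(-4, 4, 7) = (-10, 8, 13).

(-10, 8, 13)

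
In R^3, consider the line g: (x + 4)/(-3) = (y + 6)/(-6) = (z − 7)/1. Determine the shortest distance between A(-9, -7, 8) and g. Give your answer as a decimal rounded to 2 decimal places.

g has direction (-3, -6, 1) through (-4, -6, 7).
Taking (-4, -6, 7) on g with direction v = (-3, -6, 1): w = A − (-4, -6, 7) = (-5, -1, 1), and w × v = (5, 2, 27).
Distance = |w × v| / |v| = √758 / √46 ≈ 4.06.

4.06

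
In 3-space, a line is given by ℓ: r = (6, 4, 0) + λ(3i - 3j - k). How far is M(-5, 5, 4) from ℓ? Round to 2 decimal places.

7.33

Taking (6, 4, 0) on ℓ with direction v = (3, -3, -1): w = M − (6, 4, 0) = (-11, 1, 4), and w × v = (11, 1, 30).
Distance = |w × v| / |v| = √1022 / √19 ≈ 7.33.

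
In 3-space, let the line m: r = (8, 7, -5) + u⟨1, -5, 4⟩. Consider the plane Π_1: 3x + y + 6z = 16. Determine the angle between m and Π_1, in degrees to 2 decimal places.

30.03

sin θ = |n·v| / (|n||v|) = |22| / (√46 · √42) = 0.50052.
θ ≈ 30.03°.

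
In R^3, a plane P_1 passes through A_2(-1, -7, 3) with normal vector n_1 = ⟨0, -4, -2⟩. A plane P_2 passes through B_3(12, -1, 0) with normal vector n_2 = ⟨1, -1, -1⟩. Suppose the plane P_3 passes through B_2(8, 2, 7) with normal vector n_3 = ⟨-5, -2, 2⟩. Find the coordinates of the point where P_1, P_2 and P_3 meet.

P_1: n_1·r = n_1·A_2 gives -4y - 2z = 22.
P_2: n_2·r = n_2·B_3 gives x - y - z = 13.
P_3: n_3·r = n_3·B_2 gives -5x - 2y + 2z = -30.
Solving the 3×3 linear system -4y - 2z = 22, x - y - z = 13, -5x - 2y + 2z = -30 (e.g. by elimination or Cramer's rule, determinant = 2) gives (4, -2, -7).

(4, -2, -7)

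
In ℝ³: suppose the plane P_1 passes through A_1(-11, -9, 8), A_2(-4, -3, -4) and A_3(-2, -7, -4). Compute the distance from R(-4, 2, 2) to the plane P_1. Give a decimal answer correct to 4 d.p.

A_1A_2 = (7, 6, -12), A_1A_3 = (9, 2, -12); a normal to P_1 is A_1A_2 × A_1A_3 = (-48, -24, -40).
Using A_1: P_1 has equation -48x - 24y - 40z = 424.
n·R − d = (-48)·(-4) + (-24)·(2) + (-40)·(2) − 424 = -360; |n| = √4480.
Distance = |-360| / √4480 = 360/√4480 ≈ 5.3785.

5.3785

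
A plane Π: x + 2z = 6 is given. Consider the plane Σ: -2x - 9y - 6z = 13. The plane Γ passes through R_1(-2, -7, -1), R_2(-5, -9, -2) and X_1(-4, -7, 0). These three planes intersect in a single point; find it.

R_1R_2 = (-3, -2, -1), R_1X_1 = (-2, 0, 1); a normal to Γ is R_1R_2 × R_1X_1 = (-2, 5, -4).
Using R_1: Γ has equation -2x + 5y - 4z = -27.
Solving the 3×3 linear system x + 2z = 6, -2x - 9y - 6z = 13, -2x + 5y - 4z = -27 (e.g. by elimination or Cramer's rule, determinant = 10) gives (4, -3, 1).

(4, -3, 1)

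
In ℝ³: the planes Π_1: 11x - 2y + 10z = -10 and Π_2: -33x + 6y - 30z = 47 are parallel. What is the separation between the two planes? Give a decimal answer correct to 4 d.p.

Rescale Π_2 by 1/(-3): 11x - 2y + 10z = -47/3. Then distance = |-10 − (-47/3)| / √225 ≈ 0.3778.

0.3778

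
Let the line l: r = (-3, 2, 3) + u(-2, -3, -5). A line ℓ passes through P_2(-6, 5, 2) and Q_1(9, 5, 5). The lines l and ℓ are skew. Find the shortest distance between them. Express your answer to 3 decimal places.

2.715

A direction vector for ℓ is Q_1 − P_2 = (15, 0, 3).
Common perpendicular direction n = (-2, -3, -5) × (15, 0, 3) = (-9, -69, 45).
With w = (-6, 5, 2) − (-3, 2, 3) = (-3, 3, -1), w · n = -225.
Distance = |w · n| / |n| = |-225| / √6867 ≈ 2.715.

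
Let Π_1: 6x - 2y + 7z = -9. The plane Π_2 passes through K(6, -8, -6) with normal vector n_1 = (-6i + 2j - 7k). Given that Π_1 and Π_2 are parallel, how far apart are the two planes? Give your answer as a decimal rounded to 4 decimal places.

2.0140

Π_2: n_1·r = n_1·K gives -6x + 2y - 7z = -10.
Rescale Π_2 by 1/(-1): 6x - 2y + 7z = 10. Then distance = |-9 − 10| / √89 ≈ 2.0140.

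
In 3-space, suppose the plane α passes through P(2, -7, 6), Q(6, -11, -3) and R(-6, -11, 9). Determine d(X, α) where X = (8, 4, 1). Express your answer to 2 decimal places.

6.76

PQ = (4, -4, -9), PR = (-8, -4, 3); a normal to α is PQ × PR = (-48, 60, -48).
Using P: α has equation -48x + 60y - 48z = -804.
n·X − d = (-48)·(8) + (60)·(4) + (-48)·(1) − (-804) = 612; |n| = √8208.
Distance = |612| / √8208 = 612/√8208 ≈ 6.76.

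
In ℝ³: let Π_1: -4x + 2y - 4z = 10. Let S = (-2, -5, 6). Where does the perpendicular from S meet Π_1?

(-6, -3, 2)

Foot = S − λn with λ = (n·S − d)/|n|² = (-26 − 10)/36 = -1.
Foot = (-2, -5, 6) − (-1)·(-4, 2, -4) = (-6, -3, 2).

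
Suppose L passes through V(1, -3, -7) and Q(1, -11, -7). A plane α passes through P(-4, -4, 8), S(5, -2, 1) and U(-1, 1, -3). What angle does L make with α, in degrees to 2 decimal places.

62.21

A direction vector for L is Q − V = (0, -8, 0).
PS = (9, 2, -7), PU = (3, 5, -11); a normal to α is PS × PU = (13, 78, 39).
Using P: α has equation 13x + 78y + 39z = -52.
sin θ = |n·v| / (|n||v|) = |-624| / (√7774 · √64) = 0.88465.
θ ≈ 62.21°.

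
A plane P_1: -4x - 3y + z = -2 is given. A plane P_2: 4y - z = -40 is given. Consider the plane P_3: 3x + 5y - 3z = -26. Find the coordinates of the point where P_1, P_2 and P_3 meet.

(8, -10, 0)

Solving the 3×3 linear system -4x - 3y + z = -2, 4y - z = -40, 3x + 5y - 3z = -26 (e.g. by elimination or Cramer's rule, determinant = 25) gives (8, -10, 0).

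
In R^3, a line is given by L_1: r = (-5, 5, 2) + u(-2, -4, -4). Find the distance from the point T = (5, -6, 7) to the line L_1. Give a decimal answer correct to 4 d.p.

15.6702

Taking (-5, 5, 2) on L_1 with direction v = (-2, -4, -4): w = T − (-5, 5, 2) = (10, -11, 5), and w × v = (64, 30, -62).
Distance = |w × v| / |v| = √8840 / √36 ≈ 15.6702.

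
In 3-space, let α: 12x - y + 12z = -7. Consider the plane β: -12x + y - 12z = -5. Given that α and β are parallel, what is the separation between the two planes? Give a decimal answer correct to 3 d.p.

0.706

Rescale β by 1/(-1): 12x - y + 12z = 5. Then distance = |-7 − 5| / √289 ≈ 0.706.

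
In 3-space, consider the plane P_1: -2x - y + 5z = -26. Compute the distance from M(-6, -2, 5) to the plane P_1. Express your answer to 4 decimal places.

n·M − d = (-2)·(-6) + (-1)·(-2) + (5)·(5) − (-26) = 65; |n| = √30.
Distance = |65| / √30 = 65/√30 ≈ 11.8673.

11.8673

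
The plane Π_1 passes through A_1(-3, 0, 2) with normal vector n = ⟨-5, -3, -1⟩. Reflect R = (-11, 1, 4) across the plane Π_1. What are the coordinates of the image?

(-1, 7, 6)

Π_1: n·r = n·A_1 gives -5x - 3y - z = 13.
λ = (n·R − d)/|n|² = (48 − 13)/35 = 1.
Reflection = R − 2λn = (-11, 1, 4) − 2·(-5, -3, -1) = (-1, 7, 6).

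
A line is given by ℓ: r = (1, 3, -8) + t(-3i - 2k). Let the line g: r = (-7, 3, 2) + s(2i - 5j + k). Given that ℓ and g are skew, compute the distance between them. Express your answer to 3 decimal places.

12.739

Common perpendicular direction n = (-3, 0, -2) × (2, -5, 1) = (-10, -1, 15).
With w = (-7, 3, 2) − (1, 3, -8) = (-8, 0, 10), w · n = 230.
Distance = |w · n| / |n| = |230| / √326 ≈ 12.739.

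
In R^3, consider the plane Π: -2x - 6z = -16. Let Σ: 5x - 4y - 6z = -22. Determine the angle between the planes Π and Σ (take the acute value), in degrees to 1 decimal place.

62.1

cos θ = |n₁·n₂| / (|n₁||n₂|) = |26| / (√40 · √77).
θ = arccos(0.46849) ≈ 62.1°.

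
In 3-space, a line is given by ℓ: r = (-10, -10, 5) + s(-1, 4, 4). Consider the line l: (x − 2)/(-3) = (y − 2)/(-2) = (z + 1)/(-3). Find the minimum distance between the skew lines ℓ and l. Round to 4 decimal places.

14.9250

l has direction (-3, -2, -3) through (2, 2, -1).
Common perpendicular direction n = (-1, 4, 4) × (-3, -2, -3) = (-4, -15, 14).
With w = (2, 2, -1) − (-10, -10, 5) = (12, 12, -6), w · n = -312.
Distance = |w · n| / |n| = |-312| / √437 ≈ 14.9250.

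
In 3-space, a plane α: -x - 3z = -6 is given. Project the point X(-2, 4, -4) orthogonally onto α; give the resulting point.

Foot = X − λn with λ = (n·X − d)/|n|² = (14 − (-6))/10 = 2.
Foot = (-2, 4, -4) − 2·(-1, 0, -3) = (0, 4, 2).

(0, 4, 2)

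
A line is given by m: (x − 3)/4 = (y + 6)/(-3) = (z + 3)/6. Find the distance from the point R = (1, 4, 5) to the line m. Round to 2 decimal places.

m has direction (4, -3, 6) through (3, -6, -3).
Taking (3, -6, -3) on m with direction v = (4, -3, 6): w = R − (3, -6, -3) = (-2, 10, 8), and w × v = (84, 44, -34).
Distance = |w × v| / |v| = √10148 / √61 ≈ 12.90.

12.90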